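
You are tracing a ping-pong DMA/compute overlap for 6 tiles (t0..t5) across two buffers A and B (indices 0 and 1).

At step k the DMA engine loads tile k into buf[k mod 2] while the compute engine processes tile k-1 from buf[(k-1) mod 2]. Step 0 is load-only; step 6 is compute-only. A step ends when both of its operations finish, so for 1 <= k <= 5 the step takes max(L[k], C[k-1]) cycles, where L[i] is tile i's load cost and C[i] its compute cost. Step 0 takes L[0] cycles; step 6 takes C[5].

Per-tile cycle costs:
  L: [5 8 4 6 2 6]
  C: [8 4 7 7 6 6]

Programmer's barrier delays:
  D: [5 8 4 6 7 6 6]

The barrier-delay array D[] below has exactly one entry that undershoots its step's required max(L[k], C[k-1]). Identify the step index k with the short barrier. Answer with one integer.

hazard at step 3

step 0: need L[0]=5 = 5; D[0]=5 ok
step 1: need max(L[1]=8,C[0]=8) = 8; D[1]=8 ok
step 2: need max(L[2]=4,C[1]=4) = 4; D[2]=4 ok
step 3: need max(L[3]=6,C[2]=7) = 7; D[3]=6 SHORT
step 4: need max(L[4]=2,C[3]=7) = 7; D[4]=7 ok
step 5: need max(L[5]=6,C[4]=6) = 6; D[5]=6 ok
step 6: need C[5]=6 = 6; D[6]=6 ok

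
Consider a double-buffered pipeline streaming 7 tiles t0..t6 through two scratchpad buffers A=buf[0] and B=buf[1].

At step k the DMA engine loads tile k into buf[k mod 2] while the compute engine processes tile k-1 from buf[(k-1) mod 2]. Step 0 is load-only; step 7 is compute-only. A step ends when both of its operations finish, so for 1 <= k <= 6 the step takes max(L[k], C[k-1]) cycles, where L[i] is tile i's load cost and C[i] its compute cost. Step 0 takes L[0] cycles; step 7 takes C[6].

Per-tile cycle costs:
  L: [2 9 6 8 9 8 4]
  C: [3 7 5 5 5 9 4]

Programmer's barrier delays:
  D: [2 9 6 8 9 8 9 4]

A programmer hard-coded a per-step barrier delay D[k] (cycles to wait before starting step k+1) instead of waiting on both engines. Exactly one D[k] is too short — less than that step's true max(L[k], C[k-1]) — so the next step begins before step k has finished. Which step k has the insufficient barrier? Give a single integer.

hazard at step 2

step 0: need L[0]=2 = 2; D[0]=2 ok
step 1: need max(L[1]=9,C[0]=3) = 9; D[1]=9 ok
step 2: need max(L[2]=6,C[1]=7) = 7; D[2]=6 SHORT
step 3: need max(L[3]=8,C[2]=5) = 8; D[3]=8 ok
step 4: need max(L[4]=9,C[3]=5) = 9; D[4]=9 ok
step 5: need max(L[5]=8,C[4]=5) = 8; D[5]=8 ok
step 6: need max(L[6]=4,C[5]=9) = 9; D[6]=9 ok
step 7: need C[6]=4 = 4; D[7]=4 ok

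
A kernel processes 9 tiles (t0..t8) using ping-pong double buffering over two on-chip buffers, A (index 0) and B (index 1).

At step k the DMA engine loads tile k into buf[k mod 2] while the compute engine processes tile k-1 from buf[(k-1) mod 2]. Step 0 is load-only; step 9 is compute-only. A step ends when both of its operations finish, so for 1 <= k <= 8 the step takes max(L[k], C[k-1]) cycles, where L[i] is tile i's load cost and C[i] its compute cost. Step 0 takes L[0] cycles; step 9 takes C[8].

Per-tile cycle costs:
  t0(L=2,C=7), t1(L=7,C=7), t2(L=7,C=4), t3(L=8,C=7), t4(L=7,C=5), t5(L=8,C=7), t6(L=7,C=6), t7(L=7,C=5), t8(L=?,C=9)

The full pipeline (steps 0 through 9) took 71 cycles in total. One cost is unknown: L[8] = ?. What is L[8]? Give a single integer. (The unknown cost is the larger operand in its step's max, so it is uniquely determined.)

L[8] = 9

step 0 = dur = L[0]=2 = 2
step 1 = dur = max(L[1]=7, C[0]=7) = 7
step 2 = dur = max(L[2]=7, C[1]=7) = 7
step 3 = dur = max(L[3]=8, C[2]=4) = 8
step 4 = dur = max(L[4]=7, C[3]=7) = 7
step 5 = dur = max(L[5]=8, C[4]=5) = 8
step 6 = dur = max(L[6]=7, C[5]=7) = 7
step 7 = dur = max(L[7]=7, C[6]=6) = 7
step 8 = dur = max(L[8]=?, C[7]=5) = L[8]  (unknown; binding)
step 9 = dur = C[8]=9 = 9
sum of known step durations = 62
dur[8] = total - known = 71 - 62 = 9
L[8] is the binding max in step 8, so L[8] = dur[8] = 9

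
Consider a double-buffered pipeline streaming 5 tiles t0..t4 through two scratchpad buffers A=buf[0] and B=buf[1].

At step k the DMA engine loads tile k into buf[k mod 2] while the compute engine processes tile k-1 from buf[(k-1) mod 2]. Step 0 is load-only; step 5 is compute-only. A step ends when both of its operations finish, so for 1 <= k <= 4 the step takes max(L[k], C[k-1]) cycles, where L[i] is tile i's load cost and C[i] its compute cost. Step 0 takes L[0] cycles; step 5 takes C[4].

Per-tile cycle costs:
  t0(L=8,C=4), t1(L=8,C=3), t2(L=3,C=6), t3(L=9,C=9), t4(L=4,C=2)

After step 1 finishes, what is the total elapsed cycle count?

end_cycle[1] = 16

k=0 load=t0/8c comp=- wait=8 total=8
k=1 load=t1/8c comp=t0/4c wait=8 total=16
k=2 load=t2/3c comp=t1/3c wait=3 total=19
k=3 load=t3/9c comp=t2/6c wait=9 total=28
k=4 load=t4/4c comp=t3/9c wait=9 total=37
k=5 load=- comp=t4/2c wait=2 total=39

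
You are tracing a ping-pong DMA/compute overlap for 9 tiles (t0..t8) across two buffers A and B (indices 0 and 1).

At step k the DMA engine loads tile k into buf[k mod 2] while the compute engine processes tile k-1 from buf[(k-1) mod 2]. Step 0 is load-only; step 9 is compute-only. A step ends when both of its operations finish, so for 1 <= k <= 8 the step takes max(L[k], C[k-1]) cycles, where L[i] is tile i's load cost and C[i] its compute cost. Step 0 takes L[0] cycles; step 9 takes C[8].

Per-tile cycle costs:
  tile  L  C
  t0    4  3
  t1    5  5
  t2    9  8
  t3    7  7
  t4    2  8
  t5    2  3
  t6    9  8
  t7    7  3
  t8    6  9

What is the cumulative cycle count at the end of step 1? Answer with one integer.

  0. 4=4c; end=4; A:t0 B:-
  1. max(5,3)=5c; end=9; A:t0 B:t1
  2. max(9,5)=9c; end=18; A:t2 B:t1
  3. max(7,8)=8c; end=26; A:t2 B:t3
  4. max(2,7)=7c; end=33; A:t4 B:t3
  5. max(2,8)=8c; end=41; A:t4 B:t5
  6. max(9,3)=9c; end=50; A:t6 B:t5
  7. max(7,8)=8c; end=58; A:t6 B:t7
  8. max(6,3)=6c; end=64; A:t8 B:t7
  9. 9=9c; end=73; A:t8 B:t7

end_cycle[1] = 9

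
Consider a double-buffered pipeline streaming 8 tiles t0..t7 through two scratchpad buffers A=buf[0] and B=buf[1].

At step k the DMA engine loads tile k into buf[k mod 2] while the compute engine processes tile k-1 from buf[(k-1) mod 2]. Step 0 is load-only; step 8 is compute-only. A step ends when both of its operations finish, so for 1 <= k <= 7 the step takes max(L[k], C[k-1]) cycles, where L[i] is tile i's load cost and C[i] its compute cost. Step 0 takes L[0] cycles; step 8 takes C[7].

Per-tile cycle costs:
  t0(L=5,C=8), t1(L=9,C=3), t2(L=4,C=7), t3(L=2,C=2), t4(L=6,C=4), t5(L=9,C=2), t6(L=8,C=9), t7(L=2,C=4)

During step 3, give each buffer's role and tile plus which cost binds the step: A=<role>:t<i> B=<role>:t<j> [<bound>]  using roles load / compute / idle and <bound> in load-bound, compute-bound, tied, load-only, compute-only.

step 3: A=compute:t2 B=load:t3 [compute-bound]

step 0: L[0]=5 → dur=5, Σ=5 | A=load:t0 B=idle [load-only]
step 1: L[1]=9 C[0]=8 → dur=9, Σ=14 | A=compute:t0 B=load:t1 [load-bound]
step 2: L[2]=4 C[1]=3 → dur=4, Σ=18 | A=load:t2 B=compute:t1 [load-bound]
step 3: L[3]=2 C[2]=7 → dur=7, Σ=25 | A=compute:t2 B=load:t3 [compute-bound]
step 4: L[4]=6 C[3]=2 → dur=6, Σ=31 | A=load:t4 B=compute:t3 [load-bound]
step 5: L[5]=9 C[4]=4 → dur=9, Σ=40 | A=compute:t4 B=load:t5 [load-bound]
step 6: L[6]=8 C[5]=2 → dur=8, Σ=48 | A=load:t6 B=compute:t5 [load-bound]
step 7: L[7]=2 C[6]=9 → dur=9, Σ=57 | A=compute:t6 B=load:t7 [compute-bound]
step 8: C[7]=4 → dur=4, Σ=61 | A=idle B=compute:t7 [compute-only]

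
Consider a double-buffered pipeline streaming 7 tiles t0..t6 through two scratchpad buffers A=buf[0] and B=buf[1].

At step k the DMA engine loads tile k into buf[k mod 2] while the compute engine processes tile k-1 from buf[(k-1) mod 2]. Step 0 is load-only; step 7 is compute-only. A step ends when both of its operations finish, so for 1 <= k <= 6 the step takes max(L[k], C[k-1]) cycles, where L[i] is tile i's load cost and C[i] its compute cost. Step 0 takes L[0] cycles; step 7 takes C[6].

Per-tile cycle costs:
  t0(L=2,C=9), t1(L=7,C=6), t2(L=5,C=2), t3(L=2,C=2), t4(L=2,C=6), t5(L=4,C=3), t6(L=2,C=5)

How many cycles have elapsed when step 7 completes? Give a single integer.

end_cycle[7] = 35

k=0 load=t0/2c comp=- wait=2 total=2
k=1 load=t1/7c comp=t0/9c wait=9 total=11
k=2 load=t2/5c comp=t1/6c wait=6 total=17
k=3 load=t3/2c comp=t2/2c wait=2 total=19
k=4 load=t4/2c comp=t3/2c wait=2 total=21
k=5 load=t5/4c comp=t4/6c wait=6 total=27
k=6 load=t6/2c comp=t5/3c wait=3 total=30
k=7 load=- comp=t6/5c wait=5 total=35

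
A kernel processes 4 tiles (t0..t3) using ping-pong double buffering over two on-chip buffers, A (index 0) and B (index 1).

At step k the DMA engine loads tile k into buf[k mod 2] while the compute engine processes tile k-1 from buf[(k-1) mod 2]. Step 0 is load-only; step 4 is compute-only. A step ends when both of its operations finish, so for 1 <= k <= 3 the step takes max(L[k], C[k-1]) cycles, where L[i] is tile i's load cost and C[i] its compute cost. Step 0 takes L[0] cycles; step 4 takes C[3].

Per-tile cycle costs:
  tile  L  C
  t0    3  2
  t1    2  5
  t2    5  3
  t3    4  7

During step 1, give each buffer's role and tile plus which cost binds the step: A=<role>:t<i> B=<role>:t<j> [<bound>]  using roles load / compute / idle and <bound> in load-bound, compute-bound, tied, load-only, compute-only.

step 0: L[0]=3 → dur=3, Σ=3 | A=load:t0 B=idle [load-only]
step 1: L[1]=2 C[0]=2 → dur=2, Σ=5 | A=compute:t0 B=load:t1 [tied]
step 2: L[2]=5 C[1]=5 → dur=5, Σ=10 | A=load:t2 B=compute:t1 [tied]
step 3: L[3]=4 C[2]=3 → dur=4, Σ=14 | A=compute:t2 B=load:t3 [load-bound]
step 4: C[3]=7 → dur=7, Σ=21 | A=idle B=compute:t3 [compute-only]

step 1: A=compute:t0 B=load:t1 [tied]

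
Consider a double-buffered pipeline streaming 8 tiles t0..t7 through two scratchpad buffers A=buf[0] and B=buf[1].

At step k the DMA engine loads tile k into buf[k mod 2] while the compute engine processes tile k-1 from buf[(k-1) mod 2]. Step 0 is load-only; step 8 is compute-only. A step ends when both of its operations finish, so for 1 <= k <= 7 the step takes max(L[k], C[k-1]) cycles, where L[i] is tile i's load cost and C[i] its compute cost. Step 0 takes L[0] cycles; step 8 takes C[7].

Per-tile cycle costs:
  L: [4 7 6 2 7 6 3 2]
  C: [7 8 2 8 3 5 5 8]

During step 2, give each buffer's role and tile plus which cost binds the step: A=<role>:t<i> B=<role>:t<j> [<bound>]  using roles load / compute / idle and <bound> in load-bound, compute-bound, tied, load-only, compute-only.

k=0 load=t0/4c comp=- wait=4 total=4
k=1 load=t1/7c comp=t0/7c wait=7 total=11
k=2 load=t2/6c comp=t1/8c wait=8 total=19
k=3 load=t3/2c comp=t2/2c wait=2 total=21
k=4 load=t4/7c comp=t3/8c wait=8 total=29
k=5 load=t5/6c comp=t4/3c wait=6 total=35
k=6 load=t6/3c comp=t5/5c wait=5 total=40
k=7 load=t7/2c comp=t6/5c wait=5 total=45
k=8 load=- comp=t7/8c wait=8 total=53

step 2: A=load:t2 B=compute:t1 [compute-bound]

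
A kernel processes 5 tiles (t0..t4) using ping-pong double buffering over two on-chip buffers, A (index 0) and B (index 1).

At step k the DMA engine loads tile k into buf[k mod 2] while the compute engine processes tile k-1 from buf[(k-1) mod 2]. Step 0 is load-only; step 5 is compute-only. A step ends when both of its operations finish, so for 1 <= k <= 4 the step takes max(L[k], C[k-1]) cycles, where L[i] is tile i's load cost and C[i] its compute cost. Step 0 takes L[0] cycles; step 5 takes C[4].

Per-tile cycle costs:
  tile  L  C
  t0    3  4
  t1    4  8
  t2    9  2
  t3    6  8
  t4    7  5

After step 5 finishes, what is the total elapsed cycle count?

end_cycle[5] = 35

  0. 3=3c; end=3; A:t0 B:-
  1. max(4,4)=4c; end=7; A:t0 B:t1
  2. max(9,8)=9c; end=16; A:t2 B:t1
  3. max(6,2)=6c; end=22; A:t2 B:t3
  4. max(7,8)=8c; end=30; A:t4 B:t3
  5. 5=5c; end=35; A:t4 B:t3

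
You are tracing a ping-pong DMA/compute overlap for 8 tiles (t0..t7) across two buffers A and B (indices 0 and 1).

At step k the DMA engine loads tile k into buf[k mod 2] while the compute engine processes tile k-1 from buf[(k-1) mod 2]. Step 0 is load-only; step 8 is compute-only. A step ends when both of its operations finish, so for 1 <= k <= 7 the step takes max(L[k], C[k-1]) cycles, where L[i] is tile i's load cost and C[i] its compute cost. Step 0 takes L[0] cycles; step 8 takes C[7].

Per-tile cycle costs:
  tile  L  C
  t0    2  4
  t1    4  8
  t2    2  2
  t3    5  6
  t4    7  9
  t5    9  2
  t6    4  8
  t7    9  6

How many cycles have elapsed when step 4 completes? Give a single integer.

step 0: L[0]=2 → dur=2, Σ=2 | A=load:t0 B=idle [load-only]
step 1: L[1]=4 C[0]=4 → dur=4, Σ=6 | A=compute:t0 B=load:t1 [tied]
step 2: L[2]=2 C[1]=8 → dur=8, Σ=14 | A=load:t2 B=compute:t1 [compute-bound]
step 3: L[3]=5 C[2]=2 → dur=5, Σ=19 | A=compute:t2 B=load:t3 [load-bound]
step 4: L[4]=7 C[3]=6 → dur=7, Σ=26 | A=load:t4 B=compute:t3 [load-bound]
step 5: L[5]=9 C[4]=9 → dur=9, Σ=35 | A=compute:t4 B=load:t5 [tied]
step 6: L[6]=4 C[5]=2 → dur=4, Σ=39 | A=load:t6 B=compute:t5 [load-bound]
step 7: L[7]=9 C[6]=8 → dur=9, Σ=48 | A=compute:t6 B=load:t7 [load-bound]
step 8: C[7]=6 → dur=6, Σ=54 | A=idle B=compute:t7 [compute-only]

end_cycle[4] = 26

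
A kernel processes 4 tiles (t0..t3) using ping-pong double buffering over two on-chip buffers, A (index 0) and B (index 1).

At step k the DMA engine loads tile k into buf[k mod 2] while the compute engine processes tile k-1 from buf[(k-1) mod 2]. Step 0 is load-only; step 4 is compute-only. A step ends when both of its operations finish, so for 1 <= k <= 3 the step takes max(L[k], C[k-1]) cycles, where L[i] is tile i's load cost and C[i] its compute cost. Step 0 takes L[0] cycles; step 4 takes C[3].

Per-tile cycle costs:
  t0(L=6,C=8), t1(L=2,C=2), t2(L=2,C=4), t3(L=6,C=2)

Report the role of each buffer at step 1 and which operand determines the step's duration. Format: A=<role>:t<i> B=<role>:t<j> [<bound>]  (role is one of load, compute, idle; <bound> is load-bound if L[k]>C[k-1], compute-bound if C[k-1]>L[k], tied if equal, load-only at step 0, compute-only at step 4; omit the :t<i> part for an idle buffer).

k=0 load=t0/6c comp=- wait=6 total=6
k=1 load=t1/2c comp=t0/8c wait=8 total=14
k=2 load=t2/2c comp=t1/2c wait=2 total=16
k=3 load=t3/6c comp=t2/4c wait=6 total=22
k=4 load=- comp=t3/2c wait=2 total=24

step 1: A=compute:t0 B=load:t1 [compute-bound]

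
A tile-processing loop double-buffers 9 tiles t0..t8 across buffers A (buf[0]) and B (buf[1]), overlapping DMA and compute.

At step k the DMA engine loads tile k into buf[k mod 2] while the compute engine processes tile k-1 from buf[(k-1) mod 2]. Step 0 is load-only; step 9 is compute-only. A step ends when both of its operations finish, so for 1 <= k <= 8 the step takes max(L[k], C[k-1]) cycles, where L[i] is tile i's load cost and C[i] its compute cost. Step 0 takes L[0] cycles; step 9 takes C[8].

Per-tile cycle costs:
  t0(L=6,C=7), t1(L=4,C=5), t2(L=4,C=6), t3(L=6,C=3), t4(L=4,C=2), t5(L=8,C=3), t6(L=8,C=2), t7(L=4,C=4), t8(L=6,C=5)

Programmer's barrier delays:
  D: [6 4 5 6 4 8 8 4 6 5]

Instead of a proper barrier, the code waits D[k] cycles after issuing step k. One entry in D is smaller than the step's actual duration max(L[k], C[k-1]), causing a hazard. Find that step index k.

hazard at step 1

step 0: need L[0]=6 = 6; D[0]=6 ok
step 1: need max(L[1]=4,C[0]=7) = 7; D[1]=4 SHORT
step 2: need max(L[2]=4,C[1]=5) = 5; D[2]=5 ok
step 3: need max(L[3]=6,C[2]=6) = 6; D[3]=6 ok
step 4: need max(L[4]=4,C[3]=3) = 4; D[4]=4 ok
step 5: need max(L[5]=8,C[4]=2) = 8; D[5]=8 ok
step 6: need max(L[6]=8,C[5]=3) = 8; D[6]=8 ok
step 7: need max(L[7]=4,C[6]=2) = 4; D[7]=4 ok
step 8: need max(L[8]=6,C[7]=4) = 6; D[8]=6 ok
step 9: need C[8]=5 = 5; D[9]=5 ok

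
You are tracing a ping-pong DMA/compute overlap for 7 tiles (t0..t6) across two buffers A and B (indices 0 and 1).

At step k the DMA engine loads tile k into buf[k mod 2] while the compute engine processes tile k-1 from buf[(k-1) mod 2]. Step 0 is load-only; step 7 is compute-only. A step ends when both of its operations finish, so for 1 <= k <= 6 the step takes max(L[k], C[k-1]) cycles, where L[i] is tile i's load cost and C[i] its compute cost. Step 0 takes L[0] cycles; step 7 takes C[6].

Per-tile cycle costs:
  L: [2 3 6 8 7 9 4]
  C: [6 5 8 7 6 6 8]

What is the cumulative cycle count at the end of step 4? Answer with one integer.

  0. 2=2c; end=2; A:t0 B:-
  1. max(3,6)=6c; end=8; A:t0 B:t1
  2. max(6,5)=6c; end=14; A:t2 B:t1
  3. max(8,8)=8c; end=22; A:t2 B:t3
  4. max(7,7)=7c; end=29; A:t4 B:t3
  5. max(9,6)=9c; end=38; A:t4 B:t5
  6. max(4,6)=6c; end=44; A:t6 B:t5
  7. 8=8c; end=52; A:t6 B:t5

end_cycle[4] = 29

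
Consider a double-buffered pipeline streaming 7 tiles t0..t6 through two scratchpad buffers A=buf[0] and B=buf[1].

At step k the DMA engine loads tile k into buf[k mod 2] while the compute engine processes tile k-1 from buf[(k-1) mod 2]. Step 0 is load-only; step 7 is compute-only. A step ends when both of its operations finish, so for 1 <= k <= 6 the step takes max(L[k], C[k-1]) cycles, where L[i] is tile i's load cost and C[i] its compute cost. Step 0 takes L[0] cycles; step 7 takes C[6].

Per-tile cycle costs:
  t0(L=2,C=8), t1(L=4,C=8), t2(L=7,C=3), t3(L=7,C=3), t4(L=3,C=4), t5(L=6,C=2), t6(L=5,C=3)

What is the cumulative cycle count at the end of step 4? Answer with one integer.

end_cycle[4] = 28

k=0 load=t0/2c comp=- wait=2 total=2
k=1 load=t1/4c comp=t0/8c wait=8 total=10
k=2 load=t2/7c comp=t1/8c wait=8 total=18
k=3 load=t3/7c comp=t2/3c wait=7 total=25
k=4 load=t4/3c comp=t3/3c wait=3 total=28
k=5 load=t5/6c comp=t4/4c wait=6 total=34
k=6 load=t6/5c comp=t5/2c wait=5 total=39
k=7 load=- comp=t6/3c wait=3 total=42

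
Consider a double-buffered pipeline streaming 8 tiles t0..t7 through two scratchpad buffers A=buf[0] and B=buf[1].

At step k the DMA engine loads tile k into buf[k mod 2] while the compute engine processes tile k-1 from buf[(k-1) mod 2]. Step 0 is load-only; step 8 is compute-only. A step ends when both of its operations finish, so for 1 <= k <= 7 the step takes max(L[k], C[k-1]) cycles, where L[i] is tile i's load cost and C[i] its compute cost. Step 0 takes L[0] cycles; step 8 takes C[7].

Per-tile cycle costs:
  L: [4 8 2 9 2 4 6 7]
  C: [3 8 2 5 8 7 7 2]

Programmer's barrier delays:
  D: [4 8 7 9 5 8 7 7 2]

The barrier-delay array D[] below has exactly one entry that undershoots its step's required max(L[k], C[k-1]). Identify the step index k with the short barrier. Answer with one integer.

hazard at step 2

step 0: need L[0]=4 = 4; D[0]=4 ok
step 1: need max(L[1]=8,C[0]=3) = 8; D[1]=8 ok
step 2: need max(L[2]=2,C[1]=8) = 8; D[2]=7 SHORT
step 3: need max(L[3]=9,C[2]=2) = 9; D[3]=9 ok
step 4: need max(L[4]=2,C[3]=5) = 5; D[4]=5 ok
step 5: need max(L[5]=4,C[4]=8) = 8; D[5]=8 ok
step 6: need max(L[6]=6,C[5]=7) = 7; D[6]=7 ok
step 7: need max(L[7]=7,C[6]=7) = 7; D[7]=7 ok
step 8: need C[7]=2 = 2; D[8]=2 ok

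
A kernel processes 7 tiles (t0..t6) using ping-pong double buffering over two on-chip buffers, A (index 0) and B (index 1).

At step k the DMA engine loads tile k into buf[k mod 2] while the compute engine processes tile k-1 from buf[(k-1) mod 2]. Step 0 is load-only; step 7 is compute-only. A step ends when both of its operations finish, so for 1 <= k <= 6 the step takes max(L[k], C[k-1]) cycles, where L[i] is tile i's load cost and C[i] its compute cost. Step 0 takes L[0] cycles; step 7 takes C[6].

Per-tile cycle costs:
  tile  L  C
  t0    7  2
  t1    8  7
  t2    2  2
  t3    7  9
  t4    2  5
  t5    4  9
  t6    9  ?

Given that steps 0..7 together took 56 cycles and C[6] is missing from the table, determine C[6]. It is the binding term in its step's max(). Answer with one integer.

C[6] = 4

step 0 = dur = L[0]=7 = 7
step 1 = dur = max(L[1]=8, C[0]=2) = 8
step 2 = dur = max(L[2]=2, C[1]=7) = 7
step 3 = dur = max(L[3]=7, C[2]=2) = 7
step 4 = dur = max(L[4]=2, C[3]=9) = 9
step 5 = dur = max(L[5]=4, C[4]=5) = 5
step 6 = dur = max(L[6]=9, C[5]=9) = 9
step 7 = dur = C[6]=? = C[6]  (unknown; binding)
sum of known step durations = 52
dur[7] = total - known = 56 - 52 = 4
C[6] is the binding max in step 7, so C[6] = dur[7] = 4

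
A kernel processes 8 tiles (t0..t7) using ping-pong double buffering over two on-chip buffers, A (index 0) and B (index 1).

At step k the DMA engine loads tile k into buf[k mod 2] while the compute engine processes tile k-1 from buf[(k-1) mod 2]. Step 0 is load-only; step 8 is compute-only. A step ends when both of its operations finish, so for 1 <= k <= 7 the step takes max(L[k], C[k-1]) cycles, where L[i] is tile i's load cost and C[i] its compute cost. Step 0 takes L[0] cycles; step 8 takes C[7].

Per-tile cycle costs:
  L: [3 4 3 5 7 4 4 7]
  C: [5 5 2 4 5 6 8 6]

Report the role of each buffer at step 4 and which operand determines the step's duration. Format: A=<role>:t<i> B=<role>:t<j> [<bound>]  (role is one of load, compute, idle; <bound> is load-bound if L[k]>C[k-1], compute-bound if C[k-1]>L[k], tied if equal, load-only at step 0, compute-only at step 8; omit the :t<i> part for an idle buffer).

step 4: A=load:t4 B=compute:t3 [load-bound]

step 0: L[0]=3 → dur=3, Σ=3 | A=load:t0 B=idle [load-only]
step 1: L[1]=4 C[0]=5 → dur=5, Σ=8 | A=compute:t0 B=load:t1 [compute-bound]
step 2: L[2]=3 C[1]=5 → dur=5, Σ=13 | A=load:t2 B=compute:t1 [compute-bound]
step 3: L[3]=5 C[2]=2 → dur=5, Σ=18 | A=compute:t2 B=load:t3 [load-bound]
step 4: L[4]=7 C[3]=4 → dur=7, Σ=25 | A=load:t4 B=compute:t3 [load-bound]
step 5: L[5]=4 C[4]=5 → dur=5, Σ=30 | A=compute:t4 B=load:t5 [compute-bound]
step 6: L[6]=4 C[5]=6 → dur=6, Σ=36 | A=load:t6 B=compute:t5 [compute-bound]
step 7: L[7]=7 C[6]=8 → dur=8, Σ=44 | A=compute:t6 B=load:t7 [compute-bound]
step 8: C[7]=6 → dur=6, Σ=50 | A=idle B=compute:t7 [compute-only]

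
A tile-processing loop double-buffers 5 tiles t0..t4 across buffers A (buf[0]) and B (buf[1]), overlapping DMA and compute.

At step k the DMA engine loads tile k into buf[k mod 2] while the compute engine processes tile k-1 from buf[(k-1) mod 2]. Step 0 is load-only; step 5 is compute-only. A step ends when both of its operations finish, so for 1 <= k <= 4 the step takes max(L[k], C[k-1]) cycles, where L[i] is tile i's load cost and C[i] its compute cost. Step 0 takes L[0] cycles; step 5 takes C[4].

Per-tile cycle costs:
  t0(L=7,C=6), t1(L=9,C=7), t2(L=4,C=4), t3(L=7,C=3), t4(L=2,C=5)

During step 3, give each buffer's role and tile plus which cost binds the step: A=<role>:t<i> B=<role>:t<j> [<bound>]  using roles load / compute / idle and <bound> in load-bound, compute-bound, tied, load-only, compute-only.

k=0 load=t0/7c comp=- wait=7 total=7
k=1 load=t1/9c comp=t0/6c wait=9 total=16
k=2 load=t2/4c comp=t1/7c wait=7 total=23
k=3 load=t3/7c comp=t2/4c wait=7 total=30
k=4 load=t4/2c comp=t3/3c wait=3 total=33
k=5 load=- comp=t4/5c wait=5 total=38

step 3: A=compute:t2 B=load:t3 [load-bound]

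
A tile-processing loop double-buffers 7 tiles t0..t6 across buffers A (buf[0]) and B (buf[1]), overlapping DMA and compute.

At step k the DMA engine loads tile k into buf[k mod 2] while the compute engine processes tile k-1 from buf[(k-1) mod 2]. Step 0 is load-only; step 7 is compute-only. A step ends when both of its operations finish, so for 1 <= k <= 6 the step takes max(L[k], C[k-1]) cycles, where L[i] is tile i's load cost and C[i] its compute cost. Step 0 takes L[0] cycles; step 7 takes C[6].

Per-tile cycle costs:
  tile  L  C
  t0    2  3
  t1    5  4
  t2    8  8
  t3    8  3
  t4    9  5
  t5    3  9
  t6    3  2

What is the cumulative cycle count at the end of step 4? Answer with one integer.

end_cycle[4] = 32

step 0: L[0]=2 → dur=2, Σ=2 | A=load:t0 B=idle [load-only]
step 1: L[1]=5 C[0]=3 → dur=5, Σ=7 | A=compute:t0 B=load:t1 [load-bound]
step 2: L[2]=8 C[1]=4 → dur=8, Σ=15 | A=load:t2 B=compute:t1 [load-bound]
step 3: L[3]=8 C[2]=8 → dur=8, Σ=23 | A=compute:t2 B=load:t3 [tied]
step 4: L[4]=9 C[3]=3 → dur=9, Σ=32 | A=load:t4 B=compute:t3 [load-bound]
step 5: L[5]=3 C[4]=5 → dur=5, Σ=37 | A=compute:t4 B=load:t5 [compute-bound]
step 6: L[6]=3 C[5]=9 → dur=9, Σ=46 | A=load:t6 B=compute:t5 [compute-bound]
step 7: C[6]=2 → dur=2, Σ=48 | A=compute:t6 B=idle [compute-only]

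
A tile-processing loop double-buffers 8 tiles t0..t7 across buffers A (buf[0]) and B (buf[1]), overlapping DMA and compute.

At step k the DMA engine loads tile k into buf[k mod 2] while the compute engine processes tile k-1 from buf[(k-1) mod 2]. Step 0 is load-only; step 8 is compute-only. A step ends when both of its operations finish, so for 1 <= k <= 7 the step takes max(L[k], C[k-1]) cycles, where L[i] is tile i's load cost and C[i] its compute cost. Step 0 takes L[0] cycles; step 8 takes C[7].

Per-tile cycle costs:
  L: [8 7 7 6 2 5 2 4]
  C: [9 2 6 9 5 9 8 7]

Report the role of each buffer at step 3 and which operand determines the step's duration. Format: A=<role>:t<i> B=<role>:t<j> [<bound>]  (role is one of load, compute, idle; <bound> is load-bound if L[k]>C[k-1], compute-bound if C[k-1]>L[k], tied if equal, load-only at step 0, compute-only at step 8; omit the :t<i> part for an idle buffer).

step 0: L[0]=8 → dur=8, Σ=8 | A=load:t0 B=idle [load-only]
step 1: L[1]=7 C[0]=9 → dur=9, Σ=17 | A=compute:t0 B=load:t1 [compute-bound]
step 2: L[2]=7 C[1]=2 → dur=7, Σ=24 | A=load:t2 B=compute:t1 [load-bound]
step 3: L[3]=6 C[2]=6 → dur=6, Σ=30 | A=compute:t2 B=load:t3 [tied]
step 4: L[4]=2 C[3]=9 → dur=9, Σ=39 | A=load:t4 B=compute:t3 [compute-bound]
step 5: L[5]=5 C[4]=5 → dur=5, Σ=44 | A=compute:t4 B=load:t5 [tied]
step 6: L[6]=2 C[5]=9 → dur=9, Σ=53 | A=load:t6 B=compute:t5 [compute-bound]
step 7: L[7]=4 C[6]=8 → dur=8, Σ=61 | A=compute:t6 B=load:t7 [compute-bound]
step 8: C[7]=7 → dur=7, Σ=68 | A=idle B=compute:t7 [compute-only]

step 3: A=compute:t2 B=load:t3 [tied]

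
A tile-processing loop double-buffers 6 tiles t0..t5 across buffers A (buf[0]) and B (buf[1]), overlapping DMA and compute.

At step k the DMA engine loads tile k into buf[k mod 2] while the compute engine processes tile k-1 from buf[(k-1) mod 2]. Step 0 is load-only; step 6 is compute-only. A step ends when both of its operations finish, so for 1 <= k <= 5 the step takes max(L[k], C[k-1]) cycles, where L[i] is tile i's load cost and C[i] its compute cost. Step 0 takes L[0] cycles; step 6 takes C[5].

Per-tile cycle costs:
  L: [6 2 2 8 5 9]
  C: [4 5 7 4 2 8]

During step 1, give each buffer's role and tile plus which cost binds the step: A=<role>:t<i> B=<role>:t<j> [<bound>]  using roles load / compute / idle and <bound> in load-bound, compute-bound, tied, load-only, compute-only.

[0] DMA t0→A (6c) ∥ CU idle ⇒ 6c, clock 6
[1] DMA t1→B (2c) ∥ CU A:t0 (4c) ⇒ 4c, clock 10
[2] DMA t2→A (2c) ∥ CU B:t1 (5c) ⇒ 5c, clock 15
[3] DMA t3→B (8c) ∥ CU A:t2 (7c) ⇒ 8c, clock 23
[4] DMA t4→A (5c) ∥ CU B:t3 (4c) ⇒ 5c, clock 28
[5] DMA t5→B (9c) ∥ CU A:t4 (2c) ⇒ 9c, clock 37
[6] DMA idle ∥ CU B:t5 (8c) ⇒ 8c, clock 45

step 1: A=compute:t0 B=load:t1 [compute-bound]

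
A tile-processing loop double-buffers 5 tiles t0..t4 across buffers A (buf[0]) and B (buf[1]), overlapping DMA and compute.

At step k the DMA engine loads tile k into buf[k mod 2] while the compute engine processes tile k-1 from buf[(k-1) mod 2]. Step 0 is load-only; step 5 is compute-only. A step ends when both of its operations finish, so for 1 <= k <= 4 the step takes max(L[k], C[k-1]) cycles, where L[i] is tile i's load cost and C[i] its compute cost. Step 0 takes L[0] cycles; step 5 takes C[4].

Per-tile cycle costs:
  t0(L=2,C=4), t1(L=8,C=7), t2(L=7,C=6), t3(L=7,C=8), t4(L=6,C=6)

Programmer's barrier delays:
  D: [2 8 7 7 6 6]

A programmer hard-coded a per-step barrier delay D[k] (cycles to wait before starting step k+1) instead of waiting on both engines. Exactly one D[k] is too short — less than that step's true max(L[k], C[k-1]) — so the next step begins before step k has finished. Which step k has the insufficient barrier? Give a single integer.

step 0: need L[0]=2 = 2; D[0]=2 ok
step 1: need max(L[1]=8,C[0]=4) = 8; D[1]=8 ok
step 2: need max(L[2]=7,C[1]=7) = 7; D[2]=7 ok
step 3: need max(L[3]=7,C[2]=6) = 7; D[3]=7 ok
step 4: need max(L[4]=6,C[3]=8) = 8; D[4]=6 SHORT
step 5: need C[4]=6 = 6; D[5]=6 ok

hazard at step 4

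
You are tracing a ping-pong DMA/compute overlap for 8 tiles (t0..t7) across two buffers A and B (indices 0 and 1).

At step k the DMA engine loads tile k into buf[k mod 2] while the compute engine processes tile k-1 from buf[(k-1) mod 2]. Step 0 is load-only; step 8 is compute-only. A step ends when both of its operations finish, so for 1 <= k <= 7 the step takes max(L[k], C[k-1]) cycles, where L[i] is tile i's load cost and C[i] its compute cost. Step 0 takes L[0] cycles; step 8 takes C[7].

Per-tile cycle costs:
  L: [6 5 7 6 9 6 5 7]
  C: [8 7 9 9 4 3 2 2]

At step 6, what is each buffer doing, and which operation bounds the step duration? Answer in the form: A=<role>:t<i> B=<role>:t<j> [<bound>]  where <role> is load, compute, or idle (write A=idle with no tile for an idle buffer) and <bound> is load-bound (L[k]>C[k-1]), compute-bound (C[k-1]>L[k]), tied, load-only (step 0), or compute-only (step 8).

step 6: A=load:t6 B=compute:t5 [load-bound]

k=0 load=t0/6c comp=- wait=6 total=6
k=1 load=t1/5c comp=t0/8c wait=8 total=14
k=2 load=t2/7c comp=t1/7c wait=7 total=21
k=3 load=t3/6c comp=t2/9c wait=9 total=30
k=4 load=t4/9c comp=t3/9c wait=9 total=39
k=5 load=t5/6c comp=t4/4c wait=6 total=45
k=6 load=t6/5c comp=t5/3c wait=5 total=50
k=7 load=t7/7c comp=t6/2c wait=7 total=57
k=8 load=- comp=t7/2c wait=2 total=59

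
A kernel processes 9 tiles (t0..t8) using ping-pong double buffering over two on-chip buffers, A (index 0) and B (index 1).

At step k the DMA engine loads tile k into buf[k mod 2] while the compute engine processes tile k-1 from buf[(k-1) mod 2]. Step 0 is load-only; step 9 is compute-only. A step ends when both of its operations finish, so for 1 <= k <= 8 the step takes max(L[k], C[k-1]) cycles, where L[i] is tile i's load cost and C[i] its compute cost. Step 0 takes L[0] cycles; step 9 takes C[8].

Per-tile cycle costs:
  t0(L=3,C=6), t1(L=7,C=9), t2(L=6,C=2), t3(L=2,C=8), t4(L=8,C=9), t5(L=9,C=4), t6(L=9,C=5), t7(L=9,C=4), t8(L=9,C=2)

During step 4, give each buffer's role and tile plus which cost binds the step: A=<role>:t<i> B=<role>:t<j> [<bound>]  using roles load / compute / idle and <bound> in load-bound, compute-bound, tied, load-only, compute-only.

step 4: A=load:t4 B=compute:t3 [tied]

step 0: L[0]=3 → dur=3, Σ=3 | A=load:t0 B=idle [load-only]
step 1: L[1]=7 C[0]=6 → dur=7, Σ=10 | A=compute:t0 B=load:t1 [load-bound]
step 2: L[2]=6 C[1]=9 → dur=9, Σ=19 | A=load:t2 B=compute:t1 [compute-bound]
step 3: L[3]=2 C[2]=2 → dur=2, Σ=21 | A=compute:t2 B=load:t3 [tied]
step 4: L[4]=8 C[3]=8 → dur=8, Σ=29 | A=load:t4 B=compute:t3 [tied]
step 5: L[5]=9 C[4]=9 → dur=9, Σ=38 | A=compute:t4 B=load:t5 [tied]
step 6: L[6]=9 C[5]=4 → dur=9, Σ=47 | A=load:t6 B=compute:t5 [load-bound]
step 7: L[7]=9 C[6]=5 → dur=9, Σ=56 | A=compute:t6 B=load:t7 [load-bound]
step 8: L[8]=9 C[7]=4 → dur=9, Σ=65 | A=load:t8 B=compute:t7 [load-bound]
step 9: C[8]=2 → dur=2, Σ=67 | A=compute:t8 B=idle [compute-only]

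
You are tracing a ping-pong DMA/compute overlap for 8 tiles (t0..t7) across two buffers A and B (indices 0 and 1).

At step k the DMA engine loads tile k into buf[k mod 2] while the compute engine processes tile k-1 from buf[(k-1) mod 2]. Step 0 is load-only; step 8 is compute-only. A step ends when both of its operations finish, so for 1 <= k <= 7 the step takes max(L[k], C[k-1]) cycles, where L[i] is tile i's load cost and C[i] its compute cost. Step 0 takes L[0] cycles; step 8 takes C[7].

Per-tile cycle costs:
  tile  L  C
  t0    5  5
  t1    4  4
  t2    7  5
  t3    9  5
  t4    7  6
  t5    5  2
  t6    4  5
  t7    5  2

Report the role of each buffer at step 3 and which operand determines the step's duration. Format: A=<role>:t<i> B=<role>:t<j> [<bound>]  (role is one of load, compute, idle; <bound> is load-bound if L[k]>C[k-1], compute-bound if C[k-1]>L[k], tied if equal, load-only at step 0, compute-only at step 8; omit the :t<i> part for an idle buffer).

[0] DMA t0→A (5c) ∥ CU idle ⇒ 5c, clock 5
[1] DMA t1→B (4c) ∥ CU A:t0 (5c) ⇒ 5c, clock 10
[2] DMA t2→A (7c) ∥ CU B:t1 (4c) ⇒ 7c, clock 17
[3] DMA t3→B (9c) ∥ CU A:t2 (5c) ⇒ 9c, clock 26
[4] DMA t4→A (7c) ∥ CU B:t3 (5c) ⇒ 7c, clock 33
[5] DMA t5→B (5c) ∥ CU A:t4 (6c) ⇒ 6c, clock 39
[6] DMA t6→A (4c) ∥ CU B:t5 (2c) ⇒ 4c, clock 43
[7] DMA t7→B (5c) ∥ CU A:t6 (5c) ⇒ 5c, clock 48
[8] DMA idle ∥ CU B:t7 (2c) ⇒ 2c, clock 50

step 3: A=compute:t2 B=load:t3 [load-bound]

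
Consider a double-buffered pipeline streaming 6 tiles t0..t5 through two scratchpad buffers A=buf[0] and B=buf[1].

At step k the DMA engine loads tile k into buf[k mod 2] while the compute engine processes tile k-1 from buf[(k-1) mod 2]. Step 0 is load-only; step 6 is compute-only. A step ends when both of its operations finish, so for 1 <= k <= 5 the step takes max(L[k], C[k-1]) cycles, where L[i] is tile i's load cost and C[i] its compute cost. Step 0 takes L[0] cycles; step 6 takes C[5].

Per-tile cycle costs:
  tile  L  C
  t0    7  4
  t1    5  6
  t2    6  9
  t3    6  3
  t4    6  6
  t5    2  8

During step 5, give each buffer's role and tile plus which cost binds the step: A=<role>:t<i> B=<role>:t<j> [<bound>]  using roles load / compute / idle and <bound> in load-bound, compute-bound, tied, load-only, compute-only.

  0. 7=7c; end=7; A:t0 B:-
  1. max(5,4)=5c; end=12; A:t0 B:t1
  2. max(6,6)=6c; end=18; A:t2 B:t1
  3. max(6,9)=9c; end=27; A:t2 B:t3
  4. max(6,3)=6c; end=33; A:t4 B:t3
  5. max(2,6)=6c; end=39; A:t4 B:t5
  6. 8=8c; end=47; A:t4 B:t5

step 5: A=compute:t4 B=load:t5 [compute-bound]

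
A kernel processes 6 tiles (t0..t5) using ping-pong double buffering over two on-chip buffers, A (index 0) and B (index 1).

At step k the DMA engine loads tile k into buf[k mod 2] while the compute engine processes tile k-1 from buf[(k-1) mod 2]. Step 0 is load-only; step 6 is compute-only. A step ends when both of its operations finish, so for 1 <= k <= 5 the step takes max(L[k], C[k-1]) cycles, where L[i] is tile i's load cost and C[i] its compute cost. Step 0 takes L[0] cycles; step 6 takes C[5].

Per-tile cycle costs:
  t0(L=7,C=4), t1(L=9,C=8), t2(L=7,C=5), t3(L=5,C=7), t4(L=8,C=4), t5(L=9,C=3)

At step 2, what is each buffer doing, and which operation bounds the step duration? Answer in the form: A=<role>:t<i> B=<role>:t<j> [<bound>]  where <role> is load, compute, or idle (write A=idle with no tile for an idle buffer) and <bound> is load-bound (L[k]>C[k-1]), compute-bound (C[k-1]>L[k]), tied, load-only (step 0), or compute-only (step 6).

step 0: L[0]=7 → dur=7, Σ=7 | A=load:t0 B=idle [load-only]
step 1: L[1]=9 C[0]=4 → dur=9, Σ=16 | A=compute:t0 B=load:t1 [load-bound]
step 2: L[2]=7 C[1]=8 → dur=8, Σ=24 | A=load:t2 B=compute:t1 [compute-bound]
step 3: L[3]=5 C[2]=5 → dur=5, Σ=29 | A=compute:t2 B=load:t3 [tied]
step 4: L[4]=8 C[3]=7 → dur=8, Σ=37 | A=load:t4 B=compute:t3 [load-bound]
step 5: L[5]=9 C[4]=4 → dur=9, Σ=46 | A=compute:t4 B=load:t5 [load-bound]
step 6: C[5]=3 → dur=3, Σ=49 | A=idle B=compute:t5 [compute-only]

step 2: A=load:t2 B=compute:t1 [compute-bound]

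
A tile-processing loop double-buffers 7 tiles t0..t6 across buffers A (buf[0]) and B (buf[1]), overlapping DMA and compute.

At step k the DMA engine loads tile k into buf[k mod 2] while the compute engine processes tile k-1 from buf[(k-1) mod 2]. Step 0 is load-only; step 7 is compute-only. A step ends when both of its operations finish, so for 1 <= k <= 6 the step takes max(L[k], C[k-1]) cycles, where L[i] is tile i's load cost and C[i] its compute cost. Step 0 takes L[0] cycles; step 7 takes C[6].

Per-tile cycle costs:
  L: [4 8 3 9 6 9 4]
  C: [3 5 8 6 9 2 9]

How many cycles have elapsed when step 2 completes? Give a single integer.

[0] DMA t0→A (4c) ∥ CU idle ⇒ 4c, clock 4
[1] DMA t1→B (8c) ∥ CU A:t0 (3c) ⇒ 8c, clock 12
[2] DMA t2→A (3c) ∥ CU B:t1 (5c) ⇒ 5c, clock 17
[3] DMA t3→B (9c) ∥ CU A:t2 (8c) ⇒ 9c, clock 26
[4] DMA t4→A (6c) ∥ CU B:t3 (6c) ⇒ 6c, clock 32
[5] DMA t5→B (9c) ∥ CU A:t4 (9c) ⇒ 9c, clock 41
[6] DMA t6→A (4c) ∥ CU B:t5 (2c) ⇒ 4c, clock 45
[7] DMA idle ∥ CU A:t6 (9c) ⇒ 9c, clock 54

end_cycle[2] = 17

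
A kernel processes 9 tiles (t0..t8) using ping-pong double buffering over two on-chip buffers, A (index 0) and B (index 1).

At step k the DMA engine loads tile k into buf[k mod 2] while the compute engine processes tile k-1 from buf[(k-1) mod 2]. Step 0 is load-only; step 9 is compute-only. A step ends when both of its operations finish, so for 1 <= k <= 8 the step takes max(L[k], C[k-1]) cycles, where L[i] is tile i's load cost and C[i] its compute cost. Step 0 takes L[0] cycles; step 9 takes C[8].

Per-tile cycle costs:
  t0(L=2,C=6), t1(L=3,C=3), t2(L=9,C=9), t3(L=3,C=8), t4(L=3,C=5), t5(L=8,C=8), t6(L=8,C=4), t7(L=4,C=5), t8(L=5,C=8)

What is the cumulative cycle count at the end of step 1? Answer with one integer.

[0] DMA t0→A (2c) ∥ CU idle ⇒ 2c, clock 2
[1] DMA t1→B (3c) ∥ CU A:t0 (6c) ⇒ 6c, clock 8
[2] DMA t2→A (9c) ∥ CU B:t1 (3c) ⇒ 9c, clock 17
[3] DMA t3→B (3c) ∥ CU A:t2 (9c) ⇒ 9c, clock 26
[4] DMA t4→A (3c) ∥ CU B:t3 (8c) ⇒ 8c, clock 34
[5] DMA t5→B (8c) ∥ CU A:t4 (5c) ⇒ 8c, clock 42
[6] DMA t6→A (8c) ∥ CU B:t5 (8c) ⇒ 8c, clock 50
[7] DMA t7→B (4c) ∥ CU A:t6 (4c) ⇒ 4c, clock 54
[8] DMA t8→A (5c) ∥ CU B:t7 (5c) ⇒ 5c, clock 59
[9] DMA idle ∥ CU A:t8 (8c) ⇒ 8c, clock 67

end_cycle[1] = 8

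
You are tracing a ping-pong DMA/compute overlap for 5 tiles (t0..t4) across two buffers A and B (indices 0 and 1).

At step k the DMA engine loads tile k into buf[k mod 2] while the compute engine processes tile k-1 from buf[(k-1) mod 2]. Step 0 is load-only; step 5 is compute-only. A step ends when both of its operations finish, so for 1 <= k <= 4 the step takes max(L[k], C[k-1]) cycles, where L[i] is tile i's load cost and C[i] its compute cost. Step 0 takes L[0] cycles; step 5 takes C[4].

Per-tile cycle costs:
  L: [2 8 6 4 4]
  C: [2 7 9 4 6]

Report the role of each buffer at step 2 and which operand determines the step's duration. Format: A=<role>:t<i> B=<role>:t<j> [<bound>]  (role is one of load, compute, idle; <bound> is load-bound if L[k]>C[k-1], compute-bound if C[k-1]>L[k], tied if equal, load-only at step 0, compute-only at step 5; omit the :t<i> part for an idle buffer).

k=0 load=t0/2c comp=- wait=2 total=2
k=1 load=t1/8c comp=t0/2c wait=8 total=10
k=2 load=t2/6c comp=t1/7c wait=7 total=17
k=3 load=t3/4c comp=t2/9c wait=9 total=26
k=4 load=t4/4c comp=t3/4c wait=4 total=30
k=5 load=- comp=t4/6c wait=6 total=36

step 2: A=load:t2 B=compute:t1 [compute-bound]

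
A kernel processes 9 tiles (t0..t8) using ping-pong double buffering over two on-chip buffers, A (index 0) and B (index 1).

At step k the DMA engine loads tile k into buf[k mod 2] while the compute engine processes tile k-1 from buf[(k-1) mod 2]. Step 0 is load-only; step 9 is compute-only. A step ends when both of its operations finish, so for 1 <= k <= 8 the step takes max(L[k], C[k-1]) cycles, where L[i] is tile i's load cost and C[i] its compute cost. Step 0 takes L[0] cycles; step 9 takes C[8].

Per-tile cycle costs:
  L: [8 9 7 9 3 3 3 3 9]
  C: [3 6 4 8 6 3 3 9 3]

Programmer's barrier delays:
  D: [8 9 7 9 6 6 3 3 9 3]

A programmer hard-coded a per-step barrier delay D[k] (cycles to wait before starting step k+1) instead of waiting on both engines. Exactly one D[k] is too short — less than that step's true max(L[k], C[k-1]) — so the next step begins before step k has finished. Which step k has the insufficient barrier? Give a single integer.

hazard at step 4

step 0: need L[0]=8 = 8; D[0]=8 ok
step 1: need max(L[1]=9,C[0]=3) = 9; D[1]=9 ok
step 2: need max(L[2]=7,C[1]=6) = 7; D[2]=7 ok
step 3: need max(L[3]=9,C[2]=4) = 9; D[3]=9 ok
step 4: need max(L[4]=3,C[3]=8) = 8; D[4]=6 SHORT
step 5: need max(L[5]=3,C[4]=6) = 6; D[5]=6 ok
step 6: need max(L[6]=3,C[5]=3) = 3; D[6]=3 ok
step 7: need max(L[7]=3,C[6]=3) = 3; D[7]=3 ok
step 8: need max(L[8]=9,C[7]=9) = 9; D[8]=9 ok
step 9: need C[8]=3 = 3; D[9]=3 ok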